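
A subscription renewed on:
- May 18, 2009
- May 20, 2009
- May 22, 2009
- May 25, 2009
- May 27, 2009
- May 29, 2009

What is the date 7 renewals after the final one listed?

The gap pattern 2, 2, 3, 2, 2 repeats every 3 events.
These are the Mondays, Wednesdays and Fridays of each week.
Next Monday: June 1, 2009.
The following Wednesday is June 3, 2009.
Next Friday: June 5, 2009.
The following Monday is June 8, 2009.
Next Wednesday: June 10, 2009.
The following Friday is June 12, 2009.
The following Monday is June 15, 2009.

June 15, 2009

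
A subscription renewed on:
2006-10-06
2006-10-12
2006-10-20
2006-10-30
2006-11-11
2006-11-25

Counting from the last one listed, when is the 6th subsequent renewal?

2007-03-31

Gaps: 6, 8, 10, 12, 14 days — each gap is 2 larger than the previous one.
Next gap: 16 days. 2006-11-25 + 16 days = 2006-12-11.
Next gap: 18 days. 2006-12-11 + 18 days = 2006-12-29.
Next gap: 20 days. 2006-12-29 + 20 days = 2007-01-18.
Next gap: 22 days. 2007-01-18 + 22 days = 2007-02-09.
Next gap: 24 days. 2007-02-09 + 24 days = 2007-03-05.
Next gap: 26 days. 2007-03-05 + 26 days = 2007-03-31.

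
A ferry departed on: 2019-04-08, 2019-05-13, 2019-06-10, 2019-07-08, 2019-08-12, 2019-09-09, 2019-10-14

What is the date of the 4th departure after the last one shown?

These are Mondays at 28- or 35-day spacing (35, 28, 28, 35, 28, 35).
The pattern: 2nd Monday of the month.
November 2019 — 2nd Monday is 2019-11-11.
2nd Monday of December 2019: 2019-12-09.
January 2020 — 2nd Monday is 2020-01-13.
February 2020 — 2nd Monday is 2020-02-10.

2020-02-10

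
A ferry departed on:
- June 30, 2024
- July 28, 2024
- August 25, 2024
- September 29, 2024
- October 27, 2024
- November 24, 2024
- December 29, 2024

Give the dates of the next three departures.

All Sundays; the gaps (28, 28, 35, 28, 28, 35) vary with month length.
This is the last Sunday of each month.
January 2025 ends with Sunday January 26, 2025.
February 2025 ends with Sunday February 23, 2025.
Last Sunday of March 2025: March 30, 2025.

January 26, 2025; February 23, 2025; March 30, 2025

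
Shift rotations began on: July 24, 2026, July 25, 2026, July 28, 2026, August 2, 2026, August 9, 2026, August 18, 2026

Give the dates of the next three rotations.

August 29, 2026; September 11, 2026; September 26, 2026

The spacing grows by 2 each time: 1, 3, 5, 7, 9 days.
Next gap: 11 days. August 18, 2026 + 11 days = August 29, 2026.
Next gap: 13 days. August 29, 2026 + 13 days = September 11, 2026.
Next gap: 15 days. September 11, 2026 + 15 days = September 26, 2026.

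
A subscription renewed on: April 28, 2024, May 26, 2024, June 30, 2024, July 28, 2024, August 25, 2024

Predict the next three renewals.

September 29, 2024; October 27, 2024; November 24, 2024

All Sundays; the gaps (28, 35, 28, 28) vary with month length.
This is the last Sunday of each month.
Last Sunday of September 2024: September 29, 2024.
Last Sunday of October 2024: October 27, 2024.
November 2024 ends with Sunday November 24, 2024.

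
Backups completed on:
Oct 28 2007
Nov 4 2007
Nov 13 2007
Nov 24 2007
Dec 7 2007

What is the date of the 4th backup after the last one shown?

Feb 17 2008

The spacing grows by 2 each time: 7, 9, 11, 13 days.
Next gap: 15 days. Dec 7 2007 + 15 days = Dec 22 2007.
Next gap: 17 days. Dec 22 2007 + 17 days = Jan 8 2008.
Next gap: 19 days. Jan 8 2008 + 19 days = Jan 27 2008.
Next gap: 21 days. Jan 27 2008 + 21 days = Feb 17 2008.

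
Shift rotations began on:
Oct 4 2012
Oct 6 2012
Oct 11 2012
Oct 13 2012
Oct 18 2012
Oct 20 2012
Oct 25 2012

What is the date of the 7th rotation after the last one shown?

Nov 17 2012

Gaps: 2, 5, 2, 5, 2, 5 days — not constant, but cyclic with period 2.
The events fall on every Thursday and Saturday.
The following Saturday is Oct 27 2012.
Next Thursday: Nov 1 2012.
The following Saturday is Nov 3 2012.
Next Thursday: Nov 8 2012.
The following Saturday is Nov 10 2012.
Next Thursday: Nov 15 2012.
Next Saturday: Nov 17 2012.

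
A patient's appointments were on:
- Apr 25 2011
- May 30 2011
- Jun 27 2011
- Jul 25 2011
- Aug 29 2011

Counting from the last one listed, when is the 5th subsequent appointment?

Jan 30 2012

These are Mondays with 35, 28, 28, 35-day gaps.
Each is the final Monday of its month — May 30 2011 is past the 28th, so '4th Monday' doesn't fit.
September 2011 ends with Monday Sep 26 2011.
October 2011 ends with Monday Oct 31 2011.
November 2011 ends with Monday Nov 28 2011.
December 2011 ends with Monday Dec 26 2011.
Last Monday of January 2012: Jan 30 2012.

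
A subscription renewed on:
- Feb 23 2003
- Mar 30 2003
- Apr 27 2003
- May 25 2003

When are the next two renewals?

These are Sundays with 35, 28, 28-day gaps.
Each is the final Sunday of its month — Mar 30 2003 is past the 28th, so '4th Sunday' doesn't fit.
Last Sunday of June 2003: Jun 29 2003.
Last Sunday of July 2003: Jul 27 2003.

Jun 29 2003, Jul 27 2003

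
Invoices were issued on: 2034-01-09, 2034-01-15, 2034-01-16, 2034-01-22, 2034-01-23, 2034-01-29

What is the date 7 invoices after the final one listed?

2034-02-20

The gap pattern 6, 1, 6, 1, 6 repeats every 2 events.
These are the Mondays and Sundays of each week.
The following Monday is 2034-01-30.
Next Sunday: 2034-02-05.
The following Monday is 2034-02-06.
The following Sunday is 2034-02-12.
Next Monday: 2034-02-13.
The following Sunday is 2034-02-19.
The following Monday is 2034-02-20.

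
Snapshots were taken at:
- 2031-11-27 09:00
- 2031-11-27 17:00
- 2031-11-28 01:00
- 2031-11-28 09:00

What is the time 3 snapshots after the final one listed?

2031-11-29 09:00

Gaps: 8, 8, 8 hours — each event is 8 hours after the previous one.
2031-11-28 09:00 + 8 h = 2031-11-28 17:00.
2031-11-28 17:00 + 8 h = 2031-11-29 01:00.
2031-11-29 01:00 + 8 h = 2031-11-29 09:00.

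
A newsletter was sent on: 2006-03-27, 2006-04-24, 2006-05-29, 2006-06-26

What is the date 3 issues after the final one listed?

2006-09-25

All Mondays; the gaps (28, 35, 28) vary with month length.
This is the last Monday of each month.
July 2006 ends with Monday 2006-07-31.
Last Monday of August 2006: 2006-08-28.
Last Monday of September 2006: 2006-09-25.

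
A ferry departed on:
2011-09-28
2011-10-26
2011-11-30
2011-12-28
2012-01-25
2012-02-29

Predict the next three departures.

2012-03-28, 2012-04-25, 2012-05-30

All Wednesdays; the gaps (28, 35, 28, 28, 35) vary with month length.
This is the last Wednesday of each month.
Last Wednesday of March 2012: 2012-03-28.
April 2012 ends with Wednesday 2012-04-25.
May 2012 ends with Wednesday 2012-05-30.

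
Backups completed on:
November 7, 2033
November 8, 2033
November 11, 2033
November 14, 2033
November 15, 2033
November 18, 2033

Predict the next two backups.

The gap pattern 1, 3, 3, 1, 3 repeats every 3 events.
These are the Mondays, Tuesdays and Fridays of each week.
The following Monday is November 21, 2033.
Next Tuesday: November 22, 2033.

November 21, 2033; November 22, 2033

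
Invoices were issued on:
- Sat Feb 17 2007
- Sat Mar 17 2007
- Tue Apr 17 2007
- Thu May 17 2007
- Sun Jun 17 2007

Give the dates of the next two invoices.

Tue Jul 17 2007, Fri Aug 17 2007

Gaps: 28, 31, 30, 31 days — not constant. Every event is on the 17th of the month.
Pattern: the 17th of each month.
Next: July 2007 → Tue Jul 17 2007.
August 2007: Fri Aug 17 2007.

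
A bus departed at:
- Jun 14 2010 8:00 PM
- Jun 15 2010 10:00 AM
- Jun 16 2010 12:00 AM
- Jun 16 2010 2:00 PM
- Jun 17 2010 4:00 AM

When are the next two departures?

Jun 17 2010 6:00 PM, Jun 18 2010 8:00 AM

The interval is a steady 14 hours (14, 14, 14, 14).
Jun 17 2010 4:00 AM + 14 h = Jun 17 2010 6:00 PM.
Jun 17 2010 6:00 PM + 14 h = Jun 18 2010 8:00 AM.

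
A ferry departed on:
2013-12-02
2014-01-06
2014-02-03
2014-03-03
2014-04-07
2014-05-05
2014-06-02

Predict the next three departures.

2014-07-07, 2014-08-04, 2014-09-01

All dates are Mondays, 35, 28, 28, 35, 28, 28 days apart.
Specifically, the 1st Monday of each month.
July 2014 — 1st Monday is 2014-07-07.
1st Monday of August 2014: 2014-08-04.
September 2014 — 1st Monday is 2014-09-01.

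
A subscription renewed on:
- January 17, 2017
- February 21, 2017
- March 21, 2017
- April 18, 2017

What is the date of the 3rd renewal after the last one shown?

Gaps: 35, 28, 28 days — a mix of 28 and 35. Every date is a Tuesday.
Each is the 3rd Tuesday of its month.
May 2017 — 3rd Tuesday is May 16, 2017.
3rd Tuesday of June 2017: June 20, 2017.
July 2017 — 3rd Tuesday is July 18, 2017.

July 18, 2017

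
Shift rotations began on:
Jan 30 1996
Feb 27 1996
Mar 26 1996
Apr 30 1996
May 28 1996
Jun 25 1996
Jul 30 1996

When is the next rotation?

Aug 27 1996

Every date is a Tuesday; gaps 28, 28, 35, 28, 28, 35 days.
Each is the last Tuesday of its month (at least one falls on the 29th or later, ruling out '4th Tuesday').
Last Tuesday of August 1996: Aug 27 1996.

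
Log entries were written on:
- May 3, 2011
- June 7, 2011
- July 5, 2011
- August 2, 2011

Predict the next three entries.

September 6, 2011; October 4, 2011; November 1, 2011

Gaps: 35, 28, 28 days — a mix of 28 and 35. Every date is a Tuesday.
Each is the 1st Tuesday of its month.
September 2011 — 1st Tuesday is September 6, 2011.
October 2011 — 1st Tuesday is October 4, 2011.
November 2011 — 1st Tuesday is November 1, 2011.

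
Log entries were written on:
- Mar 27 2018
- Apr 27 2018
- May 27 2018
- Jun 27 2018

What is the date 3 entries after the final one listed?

Sep 27 2018

Gaps: 31, 30, 31 days — not constant. Every event is on the 27th of the month.
Pattern: the 27th of each month.
July 2018: Jul 27 2018.
August 2018: Aug 27 2018.
Next: September 2018 → Sep 27 2018.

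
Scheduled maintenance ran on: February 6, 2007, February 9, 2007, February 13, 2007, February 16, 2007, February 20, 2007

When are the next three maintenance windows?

Every event lands on a Tuesday or Friday (gaps cycle 3, 4, 3, 4).
So the schedule is: every Tuesday and Friday.
The following Friday is February 23, 2007.
The following Tuesday is February 27, 2007.
The following Friday is March 2, 2007.

February 23, 2007; February 27, 2007; March 2, 2007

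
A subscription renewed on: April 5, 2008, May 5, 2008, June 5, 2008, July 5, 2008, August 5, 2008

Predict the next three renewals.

The day-of-month is always 5 (30, 31, 30, 31 days between events).
So this recurs on the 5th of each month.
Next: September 2008 → September 5, 2008.
October 2008: October 5, 2008.
Next: November 2008 → November 5, 2008.

September 5, 2008; October 5, 2008; November 5, 2008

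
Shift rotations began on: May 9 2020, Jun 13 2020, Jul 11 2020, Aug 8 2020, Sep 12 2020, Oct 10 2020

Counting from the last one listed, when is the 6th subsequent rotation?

Gaps: 35, 28, 28, 35, 28 days — a mix of 28 and 35. Every date is a Saturday.
Each is the 2nd Saturday of its month.
November 2020 — 2nd Saturday is Nov 14 2020.
2nd Saturday of December 2020: Dec 12 2020.
January 2021 — 2nd Saturday is Jan 9 2021.
February 2021 — 2nd Saturday is Feb 13 2021.
2nd Saturday of March 2021: Mar 13 2021.
2nd Saturday of April 2021: Apr 10 2021.

Apr 10 2021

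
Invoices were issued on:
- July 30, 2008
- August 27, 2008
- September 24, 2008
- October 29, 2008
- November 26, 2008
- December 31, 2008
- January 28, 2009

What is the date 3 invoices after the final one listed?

All Wednesdays; the gaps (28, 28, 35, 28, 35, 28) vary with month length.
This is the last Wednesday of each month.
Last Wednesday of February 2009: February 25, 2009.
March 2009 ends with Wednesday March 25, 2009.
Last Wednesday of April 2009: April 29, 2009.

April 29, 2009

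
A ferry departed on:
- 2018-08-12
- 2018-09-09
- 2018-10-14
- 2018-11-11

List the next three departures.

These are Sundays at 28- or 35-day spacing (28, 35, 28).
The pattern: 2nd Sunday of the month.
2nd Sunday of December 2018: 2018-12-09.
2nd Sunday of January 2019: 2019-01-13.
2nd Sunday of February 2019: 2019-02-10.

2018-12-09, 2019-01-13, 2019-02-10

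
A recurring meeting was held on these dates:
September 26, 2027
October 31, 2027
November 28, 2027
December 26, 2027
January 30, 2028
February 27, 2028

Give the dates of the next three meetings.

Every date is a Sunday; gaps 35, 28, 28, 35, 28 days.
Each is the last Sunday of its month (at least one falls on the 29th or later, ruling out '4th Sunday').
March 2028 ends with Sunday March 26, 2028.
Last Sunday of April 2028: April 30, 2028.
May 2028 ends with Sunday May 28, 2028.

March 26, 2028; April 30, 2028; May 28, 2028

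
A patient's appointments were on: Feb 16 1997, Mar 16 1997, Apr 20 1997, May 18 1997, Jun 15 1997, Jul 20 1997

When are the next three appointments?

All dates are Sundays, 28, 35, 28, 28, 35 days apart.
Specifically, the 3rd Sunday of each month.
3rd Sunday of August 1997: Aug 17 1997.
September 1997 — 3rd Sunday is Sep 21 1997.
3rd Sunday of October 1997: Oct 19 1997.

Aug 17 1997, Sep 21 1997, Oct 19 1997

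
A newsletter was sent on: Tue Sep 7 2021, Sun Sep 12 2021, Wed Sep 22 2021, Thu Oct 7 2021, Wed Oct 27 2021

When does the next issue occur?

Sun Nov 21 2021

The spacing grows by 5 each time: 5, 10, 15, 20 days.
Next gap: 25 days. Wed Oct 27 2021 + 25 days = Sun Nov 21 2021.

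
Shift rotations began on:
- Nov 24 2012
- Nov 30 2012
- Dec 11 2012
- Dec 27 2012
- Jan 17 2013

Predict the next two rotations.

Feb 12 2013, Mar 15 2013

Gaps: 6, 11, 16, 21 days — each gap is 5 larger than the previous one.
Next gap: 26 days. Jan 17 2013 + 26 days = Feb 12 2013.
Next gap: 31 days. Feb 12 2013 + 31 days = Mar 15 2013.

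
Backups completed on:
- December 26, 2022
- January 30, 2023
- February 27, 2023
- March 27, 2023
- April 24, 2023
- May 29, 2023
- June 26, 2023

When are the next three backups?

July 31, 2023; August 28, 2023; September 25, 2023

Every date is a Monday; gaps 35, 28, 28, 28, 35, 28 days.
Each is the last Monday of its month (at least one falls on the 29th or later, ruling out '4th Monday').
Last Monday of July 2023: July 31, 2023.
Last Monday of August 2023: August 28, 2023.
Last Monday of September 2023: September 25, 2023.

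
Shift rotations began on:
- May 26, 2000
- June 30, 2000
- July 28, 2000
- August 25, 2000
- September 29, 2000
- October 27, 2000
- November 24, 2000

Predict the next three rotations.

These are Fridays with 35, 28, 28, 35, 28, 28-day gaps.
Each is the final Friday of its month — June 30, 2000 is past the 28th, so '4th Friday' doesn't fit.
Last Friday of December 2000: December 29, 2000.
Last Friday of January 2001: January 26, 2001.
Last Friday of February 2001: February 23, 2001.

December 29, 2000; January 26, 2001; February 23, 2001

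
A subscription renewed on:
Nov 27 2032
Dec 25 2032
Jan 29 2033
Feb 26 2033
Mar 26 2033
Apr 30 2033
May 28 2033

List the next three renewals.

These are Saturdays with 28, 35, 28, 28, 35, 28-day gaps.
Each is the final Saturday of its month — Jan 29 2033 is past the 28th, so '4th Saturday' doesn't fit.
June 2033 ends with Saturday Jun 25 2033.
July 2033 ends with Saturday Jul 30 2033.
August 2033 ends with Saturday Aug 27 2033.

Jun 25 2033, Jul 30 2033, Aug 27 2033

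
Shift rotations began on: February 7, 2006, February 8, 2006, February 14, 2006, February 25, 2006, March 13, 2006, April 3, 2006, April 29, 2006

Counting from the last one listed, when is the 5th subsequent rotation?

November 20, 2006

The spacing grows by 5 each time: 1, 6, 11, 16, 21, 26 days.
Next gap: 31 days. April 29, 2006 + 31 days = May 30, 2006.
Next gap: 36 days. May 30, 2006 + 36 days = July 5, 2006.
Next gap: 41 days. July 5, 2006 + 41 days = August 15, 2006.
Next gap: 46 days. August 15, 2006 + 46 days = September 30, 2006.
Next gap: 51 days. September 30, 2006 + 51 days = November 20, 2006.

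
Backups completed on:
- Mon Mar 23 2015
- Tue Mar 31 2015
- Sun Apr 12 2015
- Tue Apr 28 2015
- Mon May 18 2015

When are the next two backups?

Gaps: 8, 12, 16, 20 days — each gap is 4 larger than the previous one.
Next gap: 24 days. Mon May 18 2015 + 24 days = Thu Jun 11 2015.
Next gap: 28 days. Thu Jun 11 2015 + 28 days = Thu Jul 9 2015.

Thu Jun 11 2015, Thu Jul 9 2015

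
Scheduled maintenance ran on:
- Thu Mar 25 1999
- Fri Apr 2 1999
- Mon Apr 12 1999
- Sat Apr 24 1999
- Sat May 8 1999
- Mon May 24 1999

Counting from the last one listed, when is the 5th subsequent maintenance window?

Intervals are 8, 10, 12, 14, 16 days — an arithmetic progression with common difference 2.
Next gap: 18 days. Mon May 24 1999 + 18 days = Fri Jun 11 1999.
Next gap: 20 days. Fri Jun 11 1999 + 20 days = Thu Jul 1 1999.
Next gap: 22 days. Thu Jul 1 1999 + 22 days = Fri Jul 23 1999.
Next gap: 24 days. Fri Jul 23 1999 + 24 days = Mon Aug 16 1999.
Next gap: 26 days. Mon Aug 16 1999 + 26 days = Sat Sep 11 1999.

Sat Sep 11 1999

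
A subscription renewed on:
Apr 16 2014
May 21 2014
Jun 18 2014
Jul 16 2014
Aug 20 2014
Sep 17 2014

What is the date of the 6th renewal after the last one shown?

Mar 18 2015

These are Wednesdays at 28- or 35-day spacing (35, 28, 28, 35, 28).
The pattern: 3rd Wednesday of the month.
October 2014 — 3rd Wednesday is Oct 15 2014.
November 2014 — 3rd Wednesday is Nov 19 2014.
3rd Wednesday of December 2014: Dec 17 2014.
January 2015 — 3rd Wednesday is Jan 21 2015.
February 2015 — 3rd Wednesday is Feb 18 2015.
March 2015 — 3rd Wednesday is Mar 18 2015.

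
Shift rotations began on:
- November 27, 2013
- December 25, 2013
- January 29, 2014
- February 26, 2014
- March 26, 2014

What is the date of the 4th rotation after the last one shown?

All Wednesdays; the gaps (28, 35, 28, 28) vary with month length.
This is the last Wednesday of each month.
Last Wednesday of April 2014: April 30, 2014.
May 2014 ends with Wednesday May 28, 2014.
Last Wednesday of June 2014: June 25, 2014.
Last Wednesday of July 2014: July 30, 2014.

July 30, 2014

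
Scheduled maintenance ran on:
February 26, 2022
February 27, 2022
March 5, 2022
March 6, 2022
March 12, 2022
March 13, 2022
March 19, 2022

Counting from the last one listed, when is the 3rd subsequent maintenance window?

March 27, 2022

Gaps: 1, 6, 1, 6, 1, 6 days — not constant, but cyclic with period 2.
The events fall on every Saturday and Sunday.
The following Sunday is March 20, 2022.
The following Saturday is March 26, 2022.
Next Sunday: March 27, 2022.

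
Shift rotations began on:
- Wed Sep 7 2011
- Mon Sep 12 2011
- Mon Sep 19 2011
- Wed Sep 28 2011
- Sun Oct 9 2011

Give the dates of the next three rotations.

Sat Oct 22 2011, Sun Nov 6 2011, Wed Nov 23 2011

The spacing grows by 2 each time: 5, 7, 9, 11 days.
Next gap: 13 days. Sun Oct 9 2011 + 13 days = Sat Oct 22 2011.
Next gap: 15 days. Sat Oct 22 2011 + 15 days = Sun Nov 6 2011.
Next gap: 17 days. Sun Nov 6 2011 + 17 days = Wed Nov 23 2011.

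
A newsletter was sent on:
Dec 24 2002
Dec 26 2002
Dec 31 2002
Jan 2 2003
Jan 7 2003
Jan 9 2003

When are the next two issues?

Jan 14 2003, Jan 16 2003

Every event lands on a Tuesday or Thursday (gaps cycle 2, 5, 2, 5, 2).
So the schedule is: every Tuesday and Thursday.
The following Tuesday is Jan 14 2003.
The following Thursday is Jan 16 2003.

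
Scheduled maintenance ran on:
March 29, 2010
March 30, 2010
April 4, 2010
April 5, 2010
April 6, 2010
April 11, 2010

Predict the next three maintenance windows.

April 12, 2010; April 13, 2010; April 18, 2010

The gap pattern 1, 5, 1, 1, 5 repeats every 3 events.
These are the Mondays, Tuesdays and Sundays of each week.
The following Monday is April 12, 2010.
The following Tuesday is April 13, 2010.
Next Sunday: April 18, 2010.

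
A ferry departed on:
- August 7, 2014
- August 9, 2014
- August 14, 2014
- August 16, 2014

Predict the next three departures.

August 21, 2014; August 23, 2014; August 28, 2014

The gap pattern 2, 5, 2 repeats every 2 events.
These are the Thursdays and Saturdays of each week.
Next Thursday: August 21, 2014.
The following Saturday is August 23, 2014.
Next Thursday: August 28, 2014.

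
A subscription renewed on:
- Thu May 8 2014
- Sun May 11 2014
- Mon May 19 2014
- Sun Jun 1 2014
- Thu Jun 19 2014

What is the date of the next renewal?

Sat Jul 12 2014

The spacing grows by 5 each time: 3, 8, 13, 18 days.
Next gap: 23 days. Thu Jun 19 2014 + 23 days = Sat Jul 12 2014.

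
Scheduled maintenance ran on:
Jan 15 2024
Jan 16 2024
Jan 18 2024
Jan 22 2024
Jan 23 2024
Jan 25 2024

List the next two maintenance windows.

Gaps: 1, 2, 4, 1, 2 days — not constant, but cyclic with period 3.
The events fall on every Monday, Tuesday and Thursday.
The following Monday is Jan 29 2024.
Next Tuesday: Jan 30 2024.

Jan 29 2024, Jan 30 2024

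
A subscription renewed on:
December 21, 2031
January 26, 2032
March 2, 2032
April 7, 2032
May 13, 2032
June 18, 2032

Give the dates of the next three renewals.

Gaps between consecutive events: 36, 36, 36, 36, 36 days — a constant 36-day interval.
June 18, 2032 + 36 days = July 24, 2032.
July 24, 2032 + 36 days = August 29, 2032.
August 29, 2032 + 36 days = October 4, 2032.

July 24, 2032; August 29, 2032; October 4, 2032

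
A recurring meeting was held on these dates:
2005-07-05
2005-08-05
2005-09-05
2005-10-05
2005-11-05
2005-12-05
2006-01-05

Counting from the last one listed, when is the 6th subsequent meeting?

Each date is the 5th; the gaps (31, 31, 30, 31, 30, 31) track the month lengths.
The rule is the 5th of each month.
February 2006: 2006-02-05.
Next: March 2006 → 2006-03-05.
April 2006: 2006-04-05.
May 2006: 2006-05-05.
Next: June 2006 → 2006-06-05.
Next: July 2006 → 2006-07-05.

2006-07-05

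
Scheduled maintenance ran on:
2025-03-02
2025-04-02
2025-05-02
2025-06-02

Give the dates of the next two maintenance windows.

2025-07-02, 2025-08-02

Each date is the 2nd; the gaps (31, 30, 31) track the month lengths.
The rule is the 2nd of each month.
Next: July 2025 → 2025-07-02.
Next: August 2025 → 2025-08-02.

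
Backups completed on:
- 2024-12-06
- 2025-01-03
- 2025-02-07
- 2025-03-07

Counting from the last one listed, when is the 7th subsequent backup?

These are Fridays at 28- or 35-day spacing (28, 35, 28).
The pattern: 1st Friday of the month.
April 2025 — 1st Friday is 2025-04-04.
May 2025 — 1st Friday is 2025-05-02.
June 2025 — 1st Friday is 2025-06-06.
1st Friday of July 2025: 2025-07-04.
1st Friday of August 2025: 2025-08-01.
September 2025 — 1st Friday is 2025-09-05.
1st Friday of October 2025: 2025-10-03.

2025-10-03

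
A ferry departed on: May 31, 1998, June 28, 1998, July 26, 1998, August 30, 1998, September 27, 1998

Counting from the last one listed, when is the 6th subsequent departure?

March 28, 1999

All Sundays; the gaps (28, 28, 35, 28) vary with month length.
This is the last Sunday of each month.
Last Sunday of October 1998: October 25, 1998.
Last Sunday of November 1998: November 29, 1998.
Last Sunday of December 1998: December 27, 1998.
Last Sunday of January 1999: January 31, 1999.
February 1999 ends with Sunday February 28, 1999.
Last Sunday of March 1999: March 28, 1999.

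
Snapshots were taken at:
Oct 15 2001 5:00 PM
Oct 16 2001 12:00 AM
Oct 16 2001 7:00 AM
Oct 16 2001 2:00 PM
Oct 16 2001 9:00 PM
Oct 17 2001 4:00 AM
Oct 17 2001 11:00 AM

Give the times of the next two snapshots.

Oct 17 2001 6:00 PM, Oct 18 2001 1:00 AM

The interval is a steady 7 hours (7, 7, 7, 7, 7, 7).
Oct 17 2001 11:00 AM + 7 h = Oct 17 2001 6:00 PM.
Oct 17 2001 6:00 PM + 7 h = Oct 18 2001 1:00 AM.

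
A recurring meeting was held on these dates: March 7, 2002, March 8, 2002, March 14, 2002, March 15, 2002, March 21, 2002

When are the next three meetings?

March 22, 2002; March 28, 2002; March 29, 2002

The gap pattern 1, 6, 1, 6 repeats every 2 events.
These are the Thursdays and Fridays of each week.
Next Friday: March 22, 2002.
The following Thursday is March 28, 2002.
Next Friday: March 29, 2002.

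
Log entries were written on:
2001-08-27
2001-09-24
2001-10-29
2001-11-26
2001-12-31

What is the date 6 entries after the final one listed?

All Mondays; the gaps (28, 35, 28, 35) vary with month length.
This is the last Monday of each month.
January 2002 ends with Monday 2002-01-28.
February 2002 ends with Monday 2002-02-25.
March 2002 ends with Monday 2002-03-25.
Last Monday of April 2002: 2002-04-29.
Last Monday of May 2002: 2002-05-27.
June 2002 ends with Monday 2002-06-24.

2002-06-24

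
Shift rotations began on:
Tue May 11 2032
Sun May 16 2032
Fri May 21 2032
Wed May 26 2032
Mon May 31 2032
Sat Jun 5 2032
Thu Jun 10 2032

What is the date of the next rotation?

The spacing is 5, 5, 5, 5, 5, 5 days — always 5 days.
Thu Jun 10 2032 + 5 days = Tue Jun 15 2032.

Tue Jun 15 2032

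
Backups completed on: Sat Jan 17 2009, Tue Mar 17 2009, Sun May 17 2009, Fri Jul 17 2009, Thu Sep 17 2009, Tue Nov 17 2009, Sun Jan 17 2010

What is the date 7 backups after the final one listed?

The day-of-month is always 17 (59, 61, 61, 62, 61, 61 days between events).
So this recurs on the 17th of every 2 months.
Next: March 2010 → Wed Mar 17 2010.
May 2010: Mon May 17 2010.
Next: July 2010 → Sat Jul 17 2010.
September 2010: Fri Sep 17 2010.
Next: November 2010 → Wed Nov 17 2010.
January 2011: Mon Jan 17 2011.
Next: March 2011 → Thu Mar 17 2011.

Thu Mar 17 2011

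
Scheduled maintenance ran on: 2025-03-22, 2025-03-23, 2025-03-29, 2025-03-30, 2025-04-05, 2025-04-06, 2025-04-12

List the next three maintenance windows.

The gap pattern 1, 6, 1, 6, 1, 6 repeats every 2 events.
These are the Saturdays and Sundays of each week.
The following Sunday is 2025-04-13.
The following Saturday is 2025-04-19.
The following Sunday is 2025-04-20.

2025-04-13, 2025-04-19, 2025-04-20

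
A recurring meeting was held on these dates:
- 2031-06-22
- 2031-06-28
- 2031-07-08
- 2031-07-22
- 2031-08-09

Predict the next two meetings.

2031-08-31, 2031-09-26

Intervals are 6, 10, 14, 18 days — an arithmetic progression with common difference 4.
Next gap: 22 days. 2031-08-09 + 22 days = 2031-08-31.
Next gap: 26 days. 2031-08-31 + 26 days = 2031-09-26.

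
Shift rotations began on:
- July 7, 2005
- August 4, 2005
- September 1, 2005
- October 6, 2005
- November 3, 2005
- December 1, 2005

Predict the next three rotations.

These are Thursdays at 28- or 35-day spacing (28, 28, 35, 28, 28).
The pattern: 1st Thursday of the month.
1st Thursday of January 2006: January 5, 2006.
1st Thursday of February 2006: February 2, 2006.
March 2006 — 1st Thursday is March 2, 2006.

January 5, 2006; February 2, 2006; March 2, 2006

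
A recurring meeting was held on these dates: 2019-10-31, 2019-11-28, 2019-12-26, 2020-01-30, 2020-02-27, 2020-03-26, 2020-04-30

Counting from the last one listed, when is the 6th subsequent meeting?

Every date is a Thursday; gaps 28, 28, 35, 28, 28, 35 days.
Each is the last Thursday of its month (at least one falls on the 29th or later, ruling out '4th Thursday').
Last Thursday of May 2020: 2020-05-28.
June 2020 ends with Thursday 2020-06-25.
Last Thursday of July 2020: 2020-07-30.
Last Thursday of August 2020: 2020-08-27.
September 2020 ends with Thursday 2020-09-24.
Last Thursday of October 2020: 2020-10-29.

2020-10-29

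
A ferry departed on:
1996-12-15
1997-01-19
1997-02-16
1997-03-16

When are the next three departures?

1997-04-20, 1997-05-18, 1997-06-15

All dates are Sundays, 35, 28, 28 days apart.
Specifically, the 3rd Sunday of each month.
3rd Sunday of April 1997: 1997-04-20.
3rd Sunday of May 1997: 1997-05-18.
June 1997 — 3rd Sunday is 1997-06-15.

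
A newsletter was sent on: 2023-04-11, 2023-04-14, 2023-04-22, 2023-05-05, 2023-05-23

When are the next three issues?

Intervals are 3, 8, 13, 18 days — an arithmetic progression with common difference 5.
Next gap: 23 days. 2023-05-23 + 23 days = 2023-06-15.
Next gap: 28 days. 2023-06-15 + 28 days = 2023-07-13.
Next gap: 33 days. 2023-07-13 + 33 days = 2023-08-15.

2023-06-15, 2023-07-13, 2023-08-15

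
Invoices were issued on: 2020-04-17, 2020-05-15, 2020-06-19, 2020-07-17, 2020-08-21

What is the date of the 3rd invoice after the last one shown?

2020-11-20

Gaps: 28, 35, 28, 35 days — a mix of 28 and 35. Every date is a Friday.
Each is the 3rd Friday of its month.
3rd Friday of September 2020: 2020-09-18.
October 2020 — 3rd Friday is 2020-10-16.
November 2020 — 3rd Friday is 2020-11-20.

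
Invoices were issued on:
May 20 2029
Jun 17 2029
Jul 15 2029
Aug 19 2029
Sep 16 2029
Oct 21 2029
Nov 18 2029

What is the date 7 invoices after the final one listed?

All dates are Sundays, 28, 28, 35, 28, 35, 28 days apart.
Specifically, the 3rd Sunday of each month.
3rd Sunday of December 2029: Dec 16 2029.
January 2030 — 3rd Sunday is Jan 20 2030.
3rd Sunday of February 2030: Feb 17 2030.
3rd Sunday of March 2030: Mar 17 2030.
April 2030 — 3rd Sunday is Apr 21 2030.
May 2030 — 3rd Sunday is May 19 2030.
3rd Sunday of June 2030: Jun 16 2030.

Jun 16 2030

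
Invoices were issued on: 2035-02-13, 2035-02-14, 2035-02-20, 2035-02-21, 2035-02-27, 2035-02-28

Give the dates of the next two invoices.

Gaps: 1, 6, 1, 6, 1 days — not constant, but cyclic with period 2.
The events fall on every Tuesday and Wednesday.
Next Tuesday: 2035-03-06.
The following Wednesday is 2035-03-07.

2035-03-06, 2035-03-07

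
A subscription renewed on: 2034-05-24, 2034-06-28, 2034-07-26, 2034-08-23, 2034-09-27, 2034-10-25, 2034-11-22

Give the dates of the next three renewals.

These are Wednesdays at 28- or 35-day spacing (35, 28, 28, 35, 28, 28).
The pattern: 4th Wednesday of the month.
December 2034 — 4th Wednesday is 2034-12-27.
4th Wednesday of January 2035: 2035-01-24.
4th Wednesday of February 2035: 2035-02-28.

2034-12-27, 2035-01-24, 2035-02-28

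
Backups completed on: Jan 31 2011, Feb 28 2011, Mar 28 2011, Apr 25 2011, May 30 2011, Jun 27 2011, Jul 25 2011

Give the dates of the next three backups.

Aug 29 2011, Sep 26 2011, Oct 31 2011

These are Mondays with 28, 28, 28, 35, 28, 28-day gaps.
Each is the final Monday of its month — Jan 31 2011 is past the 28th, so '4th Monday' doesn't fit.
Last Monday of August 2011: Aug 29 2011.
Last Monday of September 2011: Sep 26 2011.
October 2011 ends with Monday Oct 31 2011.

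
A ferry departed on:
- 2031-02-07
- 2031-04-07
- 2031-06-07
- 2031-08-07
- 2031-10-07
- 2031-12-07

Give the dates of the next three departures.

The day-of-month is always 7 (59, 61, 61, 61, 61 days between events).
So this recurs on the 7th of every 2 months.
February 2032: 2032-02-07.
April 2032: 2032-04-07.
June 2032: 2032-06-07.

2032-02-07, 2032-04-07, 2032-06-07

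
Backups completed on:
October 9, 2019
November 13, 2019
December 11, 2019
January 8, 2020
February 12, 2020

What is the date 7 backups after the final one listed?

September 9, 2020

These are Wednesdays at 28- or 35-day spacing (35, 28, 28, 35).
The pattern: 2nd Wednesday of the month.
March 2020 — 2nd Wednesday is March 11, 2020.
April 2020 — 2nd Wednesday is April 8, 2020.
2nd Wednesday of May 2020: May 13, 2020.
2nd Wednesday of June 2020: June 10, 2020.
July 2020 — 2nd Wednesday is July 8, 2020.
2nd Wednesday of August 2020: August 12, 2020.
2nd Wednesday of September 2020: September 9, 2020.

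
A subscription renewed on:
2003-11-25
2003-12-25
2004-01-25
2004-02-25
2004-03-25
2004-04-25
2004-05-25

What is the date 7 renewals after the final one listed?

Gaps: 30, 31, 31, 29, 31, 30 days — not constant. Every event is on the 25th of the month.
Pattern: the 25th of each month.
Next: June 2004 → 2004-06-25.
Next: July 2004 → 2004-07-25.
August 2004: 2004-08-25.
September 2004: 2004-09-25.
October 2004: 2004-10-25.
Next: November 2004 → 2004-11-25.
December 2004: 2004-12-25.

2004-12-25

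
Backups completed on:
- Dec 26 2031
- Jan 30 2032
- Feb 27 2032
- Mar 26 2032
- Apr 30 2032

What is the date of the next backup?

May 28 2032

All Fridays; the gaps (35, 28, 28, 35) vary with month length.
This is the last Friday of each month.
May 2032 ends with Friday May 28 2032.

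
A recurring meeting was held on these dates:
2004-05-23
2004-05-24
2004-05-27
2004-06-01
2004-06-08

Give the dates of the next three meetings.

Gaps: 1, 3, 5, 7 days — each gap is 2 larger than the previous one.
Next gap: 9 days. 2004-06-08 + 9 days = 2004-06-17.
Next gap: 11 days. 2004-06-17 + 11 days = 2004-06-28.
Next gap: 13 days. 2004-06-28 + 13 days = 2004-07-11.

2004-06-17, 2004-06-28, 2004-07-11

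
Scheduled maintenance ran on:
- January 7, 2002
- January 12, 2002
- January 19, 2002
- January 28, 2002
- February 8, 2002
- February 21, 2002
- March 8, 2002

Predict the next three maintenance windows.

March 25, 2002; April 13, 2002; May 4, 2002

Gaps: 5, 7, 9, 11, 13, 15 days — each gap is 2 larger than the previous one.
Next gap: 17 days. March 8, 2002 + 17 days = March 25, 2002.
Next gap: 19 days. March 25, 2002 + 19 days = April 13, 2002.
Next gap: 21 days. April 13, 2002 + 21 days = May 4, 2002.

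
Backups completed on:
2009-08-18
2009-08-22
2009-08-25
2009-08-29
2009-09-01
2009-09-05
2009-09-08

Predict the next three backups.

The gap pattern 4, 3, 4, 3, 4, 3 repeats every 2 events.
These are the Tuesdays and Saturdays of each week.
The following Saturday is 2009-09-12.
Next Tuesday: 2009-09-15.
The following Saturday is 2009-09-19.

2009-09-12, 2009-09-15, 2009-09-19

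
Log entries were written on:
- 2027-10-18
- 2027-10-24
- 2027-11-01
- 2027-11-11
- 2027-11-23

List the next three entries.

Intervals are 6, 8, 10, 12 days — an arithmetic progression with common difference 2.
Next gap: 14 days. 2027-11-23 + 14 days = 2027-12-07.
Next gap: 16 days. 2027-12-07 + 16 days = 2027-12-23.
Next gap: 18 days. 2027-12-23 + 18 days = 2028-01-10.

2027-12-07, 2027-12-23, 2028-01-10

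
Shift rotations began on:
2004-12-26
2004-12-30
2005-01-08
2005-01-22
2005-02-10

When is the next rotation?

The spacing grows by 5 each time: 4, 9, 14, 19 days.
Next gap: 24 days. 2005-02-10 + 24 days = 2005-03-06.

2005-03-06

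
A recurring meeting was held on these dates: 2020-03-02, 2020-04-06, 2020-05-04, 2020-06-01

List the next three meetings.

These are Mondays at 28- or 35-day spacing (35, 28, 28).
The pattern: 1st Monday of the month.
1st Monday of July 2020: 2020-07-06.
1st Monday of August 2020: 2020-08-03.
1st Monday of September 2020: 2020-09-07.

2020-07-06, 2020-08-03, 2020-09-07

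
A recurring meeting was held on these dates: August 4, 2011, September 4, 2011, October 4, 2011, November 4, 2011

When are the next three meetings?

The day-of-month is always 4 (31, 30, 31 days between events).
So this recurs on the 4th of each month.
Next: December 2011 → December 4, 2011.
Next: January 2012 → January 4, 2012.
February 2012: February 4, 2012.

December 4, 2011; January 4, 2012; February 4, 2012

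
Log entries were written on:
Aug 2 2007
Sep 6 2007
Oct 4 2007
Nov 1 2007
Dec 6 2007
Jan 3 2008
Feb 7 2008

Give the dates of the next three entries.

Mar 6 2008, Apr 3 2008, May 1 2008

All dates are Thursdays, 35, 28, 28, 35, 28, 35 days apart.
Specifically, the 1st Thursday of each month.
1st Thursday of March 2008: Mar 6 2008.
1st Thursday of April 2008: Apr 3 2008.
1st Thursday of May 2008: May 1 2008.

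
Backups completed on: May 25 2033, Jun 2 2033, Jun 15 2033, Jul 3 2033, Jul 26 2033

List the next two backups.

Aug 23 2033, Sep 25 2033

The spacing grows by 5 each time: 8, 13, 18, 23 days.
Next gap: 28 days. Jul 26 2033 + 28 days = Aug 23 2033.
Next gap: 33 days. Aug 23 2033 + 33 days = Sep 25 2033.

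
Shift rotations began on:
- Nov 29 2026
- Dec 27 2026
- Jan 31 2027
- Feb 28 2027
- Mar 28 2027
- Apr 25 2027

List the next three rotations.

Every date is a Sunday; gaps 28, 35, 28, 28, 28 days.
Each is the last Sunday of its month (at least one falls on the 29th or later, ruling out '4th Sunday').
May 2027 ends with Sunday May 30 2027.
Last Sunday of June 2027: Jun 27 2027.
Last Sunday of July 2027: Jul 25 2027.

May 30 2027, Jun 27 2027, Jul 25 2027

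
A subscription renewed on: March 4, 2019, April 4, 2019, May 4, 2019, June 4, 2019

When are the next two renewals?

Gaps: 31, 30, 31 days — not constant. Every event is on the 4th of the month.
Pattern: the 4th of each month.
Next: July 2019 → July 4, 2019.
August 2019: August 4, 2019.

July 4, 2019; August 4, 2019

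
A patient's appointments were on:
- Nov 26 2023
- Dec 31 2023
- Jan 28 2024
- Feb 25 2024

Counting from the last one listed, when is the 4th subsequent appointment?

Jun 30 2024

Every date is a Sunday; gaps 35, 28, 28 days.
Each is the last Sunday of its month (at least one falls on the 29th or later, ruling out '4th Sunday').
Last Sunday of March 2024: Mar 31 2024.
April 2024 ends with Sunday Apr 28 2024.
May 2024 ends with Sunday May 26 2024.
Last Sunday of June 2024: Jun 30 2024.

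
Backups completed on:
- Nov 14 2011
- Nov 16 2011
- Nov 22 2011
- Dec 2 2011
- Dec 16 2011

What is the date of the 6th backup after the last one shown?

Jun 1 2012

Gaps: 2, 6, 10, 14 days — each gap is 4 larger than the previous one.
Next gap: 18 days. Dec 16 2011 + 18 days = Jan 3 2012.
Next gap: 22 days. Jan 3 2012 + 22 days = Jan 25 2012.
Next gap: 26 days. Jan 25 2012 + 26 days = Feb 20 2012.
Next gap: 30 days. Feb 20 2012 + 30 days = Mar 21 2012.
Next gap: 34 days. Mar 21 2012 + 34 days = Apr 24 2012.
Next gap: 38 days. Apr 24 2012 + 38 days = Jun 1 2012.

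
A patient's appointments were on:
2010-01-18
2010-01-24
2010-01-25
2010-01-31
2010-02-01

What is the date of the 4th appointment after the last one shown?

Every event lands on a Monday or Sunday (gaps cycle 6, 1, 6, 1).
So the schedule is: every Monday and Sunday.
Next Sunday: 2010-02-07.
Next Monday: 2010-02-08.
Next Sunday: 2010-02-14.
The following Monday is 2010-02-15.

2010-02-15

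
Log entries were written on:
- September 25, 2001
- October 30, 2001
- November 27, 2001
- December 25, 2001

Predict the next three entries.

These are Tuesdays with 35, 28, 28-day gaps.
Each is the final Tuesday of its month — October 30, 2001 is past the 28th, so '4th Tuesday' doesn't fit.
Last Tuesday of January 2002: January 29, 2002.
Last Tuesday of February 2002: February 26, 2002.
Last Tuesday of March 2002: March 26, 2002.

January 29, 2002; February 26, 2002; March 26, 2002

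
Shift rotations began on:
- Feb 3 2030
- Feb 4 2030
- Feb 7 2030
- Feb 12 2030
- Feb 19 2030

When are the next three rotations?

The spacing grows by 2 each time: 1, 3, 5, 7 days.
Next gap: 9 days. Feb 19 2030 + 9 days = Feb 28 2030.
Next gap: 11 days. Feb 28 2030 + 11 days = Mar 11 2030.
Next gap: 13 days. Mar 11 2030 + 13 days = Mar 24 2030.

Feb 28 2030, Mar 11 2030, Mar 24 2030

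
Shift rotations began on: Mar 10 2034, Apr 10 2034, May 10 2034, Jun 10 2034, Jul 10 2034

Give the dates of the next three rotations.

Aug 10 2034, Sep 10 2034, Oct 10 2034

Each date is the 10th; the gaps (31, 30, 31, 30) track the month lengths.
The rule is the 10th of each month.
Next: August 2034 → Aug 10 2034.
September 2034: Sep 10 2034.
Next: October 2034 → Oct 10 2034.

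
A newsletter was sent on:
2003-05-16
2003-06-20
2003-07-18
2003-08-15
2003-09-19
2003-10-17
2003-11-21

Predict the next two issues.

These are Fridays at 28- or 35-day spacing (35, 28, 28, 35, 28, 35).
The pattern: 3rd Friday of the month.
3rd Friday of December 2003: 2003-12-19.
January 2004 — 3rd Friday is 2004-01-16.

2003-12-19, 2004-01-16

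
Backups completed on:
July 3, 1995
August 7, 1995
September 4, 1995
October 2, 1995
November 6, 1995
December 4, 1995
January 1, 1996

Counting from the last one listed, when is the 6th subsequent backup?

Gaps: 35, 28, 28, 35, 28, 28 days — a mix of 28 and 35. Every date is a Monday.
Each is the 1st Monday of its month.
February 1996 — 1st Monday is February 5, 1996.
March 1996 — 1st Monday is March 4, 1996.
1st Monday of April 1996: April 1, 1996.
May 1996 — 1st Monday is May 6, 1996.
1st Monday of June 1996: June 3, 1996.
July 1996 — 1st Monday is July 1, 1996.

July 1, 1996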